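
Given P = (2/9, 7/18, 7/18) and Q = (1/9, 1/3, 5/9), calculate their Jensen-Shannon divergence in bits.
0.0258 bits

Jensen-Shannon divergence is:
JSD(P||Q) = 0.5 × D_KL(P||M) + 0.5 × D_KL(Q||M)
where M = 0.5 × (P + Q) is the mixture distribution.

M = 0.5 × (2/9, 7/18, 7/18) + 0.5 × (1/9, 1/3, 5/9) = (1/6, 13/36, 17/36)

D_KL(P||M) = 0.0249 bits
D_KL(Q||M) = 0.0268 bits

JSD(P||Q) = 0.5 × 0.0249 + 0.5 × 0.0268 = 0.0258 bits

Unlike KL divergence, JSD is symmetric and bounded: 0 ≤ JSD ≤ log(2).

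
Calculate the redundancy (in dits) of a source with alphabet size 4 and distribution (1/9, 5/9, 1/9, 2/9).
0.1030 dits

Redundancy measures how far a source is from maximum entropy:
R = H_max - H(X)

Maximum entropy for 4 symbols: H_max = log_10(4) = 0.6021 dits
Actual entropy: H(X) = 0.4990 dits
Redundancy: R = 0.6021 - 0.4990 = 0.1030 dits

This redundancy represents potential for compression: the source could be compressed by 0.1030 dits per symbol.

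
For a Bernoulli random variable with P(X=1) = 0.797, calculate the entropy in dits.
0.2191 dits

The binary entropy function is:
H(p) = -p log(p) - (1-p) log(1-p)

H(0.797) = -0.797 × log_10(0.797) - 0.203 × log_10(0.203)
H(0.797) = 0.2191 dits

Note: Binary entropy is maximized at p=0.5 (H=1 bit) and minimized at p=0 or p=1 (H=0).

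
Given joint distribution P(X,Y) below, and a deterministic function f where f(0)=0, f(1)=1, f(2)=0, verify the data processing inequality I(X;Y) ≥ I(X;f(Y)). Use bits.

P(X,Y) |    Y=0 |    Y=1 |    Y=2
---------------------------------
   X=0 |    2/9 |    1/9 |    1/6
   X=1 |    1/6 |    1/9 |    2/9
I(X;Y) = 0.0115, I(X;f(Y)) = 0.0000, inequality holds: 0.0115 ≥ 0.0000

Data Processing Inequality: For any Markov chain X → Y → Z, we have I(X;Y) ≥ I(X;Z).

Here Z = f(Y) is a deterministic function of Y, forming X → Y → Z.

Original I(X;Y) = 0.0115 bits

After applying f:
P(X,Z) where Z=f(Y):
- P(X,Z=0) = P(X,Y=0) + P(X,Y=2)
- P(X,Z=1) = P(X,Y=1)

I(X;Z) = I(X;f(Y)) = 0.0000 bits

Verification: 0.0115 ≥ 0.0000 ✓

Information cannot be created by processing; the function f can only lose information about X.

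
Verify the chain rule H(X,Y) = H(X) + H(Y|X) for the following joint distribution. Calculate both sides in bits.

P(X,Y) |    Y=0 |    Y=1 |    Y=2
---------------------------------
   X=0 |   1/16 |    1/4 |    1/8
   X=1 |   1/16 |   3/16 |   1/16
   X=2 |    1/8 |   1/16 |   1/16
H(X,Y) = 2.9528, H(X) = 1.5462, H(Y|X) = 1.4066 (all in bits)

Chain rule: H(X,Y) = H(X) + H(Y|X)

Left side — joint entropy directly:
H(X,Y) = -Σ p(x,y) log p(x,y) = 2.9528 bits

Right side — compute H(Y|X) from the conditional distributions:
P(X) = (7/16, 5/16, 1/4), so H(X) = 1.5462 bits
H(Y|X) = Σ_x P(X=x) · H(Y|X=x):
  P(Y|X=0) = (1/7, 4/7, 2/7), H(Y|X=0) = 1.3788, weight P(X=0) = 7/16
  P(Y|X=1) = (1/5, 3/5, 1/5), H(Y|X=1) = 1.3710, weight P(X=1) = 5/16
  P(Y|X=2) = (1/2, 1/4, 1/4), H(Y|X=2) = 1.5000, weight P(X=2) = 1/4
H(Y|X) = 1.4066 bits

H(X) + H(Y|X) = 1.5462 + 1.4066 = 2.9528 bits

Both sides equal 2.9528 bits. ✓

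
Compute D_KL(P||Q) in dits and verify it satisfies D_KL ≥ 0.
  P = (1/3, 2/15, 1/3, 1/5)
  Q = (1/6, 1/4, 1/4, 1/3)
0.0612 dits

KL divergence satisfies the Gibbs inequality: D_KL(P||Q) ≥ 0 for all distributions P, Q.

D_KL(P||Q) = Σ p(x) log(p(x)/q(x))
Term by term:
  x=0: 1/3 × log_10[(1/3)/(1/6)] = 0.1003
  x=1: 2/15 × log_10[(2/15)/(1/4)] = -0.0364
  x=2: 1/3 × log_10[(1/3)/(1/4)] = 0.0416
  x=3: 1/5 × log_10[(1/5)/(1/3)] = -0.0444
D_KL(P||Q) = 0.0612 dits

D_KL(P||Q) = 0.0612 ≥ 0 ✓

This non-negativity is a fundamental property: relative entropy cannot be negative because it measures how different Q is from P.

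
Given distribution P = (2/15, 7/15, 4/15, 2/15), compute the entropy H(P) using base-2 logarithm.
1.7968 bits

Shannon entropy is H(X) = -Σ p(x) log p(x).

For P = (2/15, 7/15, 4/15, 2/15):
H = -2/15 × log_2(2/15) -7/15 × log_2(7/15) -4/15 × log_2(4/15) -2/15 × log_2(2/15)
H = 1.7968 bits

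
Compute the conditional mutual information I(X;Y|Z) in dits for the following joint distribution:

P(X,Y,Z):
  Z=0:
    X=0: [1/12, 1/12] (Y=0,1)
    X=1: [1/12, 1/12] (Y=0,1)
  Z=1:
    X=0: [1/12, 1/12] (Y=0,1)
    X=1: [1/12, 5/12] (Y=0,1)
0.0148 dits

Conditional mutual information: I(X;Y|Z) = H(X|Z) + H(Y|Z) - H(X,Y|Z)

H(Z) = 0.2764
H(X,Z) = 0.5396 → H(X|Z) = 0.2632
H(Y,Z) = 0.5396 → H(Y|Z) = 0.2632
H(X,Y,Z) = 0.7879 → H(X,Y|Z) = 0.5115

I(X;Y|Z) = 0.2632 + 0.2632 - 0.5115 = 0.0148 dits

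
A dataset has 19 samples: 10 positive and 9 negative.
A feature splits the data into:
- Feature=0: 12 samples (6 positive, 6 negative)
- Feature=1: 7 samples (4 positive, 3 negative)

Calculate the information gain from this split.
0.0034 bits

Information Gain = H(Y) - H(Y|Feature)

Before split:
P(positive) = 10/19 = 0.5263
H(Y) = 0.9980 bits

After split:
Feature=0: H = 1.0000 bits (weight = 12/19)
Feature=1: H = 0.9852 bits (weight = 7/19)
H(Y|Feature) = (12/19)×1.0000 + (7/19)×0.9852 = 0.9946 bits

Information Gain = 0.9980 - 0.9946 = 0.0034 bits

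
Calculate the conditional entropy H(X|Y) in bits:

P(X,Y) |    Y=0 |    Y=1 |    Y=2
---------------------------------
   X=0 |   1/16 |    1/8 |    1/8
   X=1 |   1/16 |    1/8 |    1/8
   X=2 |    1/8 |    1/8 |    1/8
1.5637 bits

Using the chain rule: H(X|Y) = H(X,Y) - H(Y)

First, compute H(X,Y) = 3.1250 bits

Marginal P(Y) = (1/4, 3/8, 3/8)
H(Y) = 1.5613 bits

H(X|Y) = H(X,Y) - H(Y) = 3.1250 - 1.5613 = 1.5637 bits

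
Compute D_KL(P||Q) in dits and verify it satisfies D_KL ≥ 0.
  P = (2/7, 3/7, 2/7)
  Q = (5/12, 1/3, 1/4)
0.0165 dits

KL divergence satisfies the Gibbs inequality: D_KL(P||Q) ≥ 0 for all distributions P, Q.

D_KL(P||Q) = Σ p(x) log(p(x)/q(x))
Term by term:
  x=0: 2/7 × log_10[(2/7)/(5/12)] = -0.0468
  x=1: 3/7 × log_10[(3/7)/(1/3)] = 0.0468
  x=2: 2/7 × log_10[(2/7)/(1/4)] = 0.0166
D_KL(P||Q) = 0.0165 dits

D_KL(P||Q) = 0.0165 ≥ 0 ✓

This non-negativity is a fundamental property: relative entropy cannot be negative because it measures how different Q is from P.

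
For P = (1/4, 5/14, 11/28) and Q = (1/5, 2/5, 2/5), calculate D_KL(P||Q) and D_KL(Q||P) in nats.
D_KL(P||Q) = 0.0082, D_KL(Q||P) = 0.0079

KL divergence is not symmetric: D_KL(P||Q) ≠ D_KL(Q||P) in general.

D_KL(P||Q) = 0.0082 nats
D_KL(Q||P) = 0.0079 nats

No, they are not equal!

This asymmetry is why KL divergence is not a true distance metric.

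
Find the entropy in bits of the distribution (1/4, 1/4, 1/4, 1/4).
2.0000 bits

Shannon entropy is H(X) = -Σ p(x) log p(x).

For P = (1/4, 1/4, 1/4, 1/4):
H = -1/4 × log_2(1/4) -1/4 × log_2(1/4) -1/4 × log_2(1/4) -1/4 × log_2(1/4)
H = 2.0000 bits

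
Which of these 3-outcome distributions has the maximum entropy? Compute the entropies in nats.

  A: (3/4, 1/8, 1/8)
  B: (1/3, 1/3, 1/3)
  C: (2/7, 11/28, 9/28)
B

For a discrete distribution over n outcomes, entropy is maximized by the uniform distribution.

Computing entropies:
H(A) = 0.7356 nats
H(B) = 1.0986 nats
H(C) = 1.0898 nats

The uniform distribution (where all probabilities equal 1/3) achieves the maximum entropy of log_e(3) = 1.0986 nats.

Distribution B has the highest entropy.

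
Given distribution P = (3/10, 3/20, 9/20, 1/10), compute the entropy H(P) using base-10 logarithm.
0.5365 dits

Shannon entropy is H(X) = -Σ p(x) log p(x).

For P = (3/10, 3/20, 9/20, 1/10):
H = -3/10 × log_10(3/10) -3/20 × log_10(3/20) -9/20 × log_10(9/20) -1/10 × log_10(1/10)
H = 0.5365 dits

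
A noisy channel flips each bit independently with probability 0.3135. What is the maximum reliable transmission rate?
0.1028 bits

For a binary symmetric channel (BSC) with error probability p:
Capacity C = 1 - H(p) bits per symbol

where H(p) = -p log₂(p) - (1-p) log₂(1-p) is the binary entropy function.

H(0.3135) = 0.8972 bits
C = 1 - 0.8972 = 0.1028 bits per symbol

This means we can reliably transmit up to 0.1028 bits of information per channel use.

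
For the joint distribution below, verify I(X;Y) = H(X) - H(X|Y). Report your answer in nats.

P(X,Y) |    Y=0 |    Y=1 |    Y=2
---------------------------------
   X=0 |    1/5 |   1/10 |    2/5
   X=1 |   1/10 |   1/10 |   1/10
I(X;Y) = 0.0311 nats

Mutual information has multiple equivalent forms:
- I(X;Y) = H(X) - H(X|Y)
- I(X;Y) = H(Y) - H(Y|X)
- I(X;Y) = H(X) + H(Y) - H(X,Y)

Computing all quantities:
H(X) = 0.6109, H(Y) = 1.0297, H(X,Y) = 1.6094
H(X|Y) = 0.5798, H(Y|X) = 0.9986

Verification:
H(X) - H(X|Y) = 0.6109 - 0.5798 = 0.0311
H(Y) - H(Y|X) = 1.0297 - 0.9986 = 0.0311
H(X) + H(Y) - H(X,Y) = 0.6109 + 1.0297 - 1.6094 = 0.0311

All forms give I(X;Y) = 0.0311 nats. ✓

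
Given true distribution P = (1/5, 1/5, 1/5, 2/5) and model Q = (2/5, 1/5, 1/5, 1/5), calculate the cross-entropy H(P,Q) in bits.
2.1219 bits

Cross-entropy: H(P,Q) = -Σ p(x) log q(x)

Alternatively: H(P,Q) = H(P) + D_KL(P||Q)
H(P) = 1.9219 bits
D_KL(P||Q) = 0.2000 bits

H(P,Q) = 1.9219 + 0.2000 = 2.1219 bits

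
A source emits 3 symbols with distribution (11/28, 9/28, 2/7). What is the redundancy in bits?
0.0127 bits

Redundancy measures how far a source is from maximum entropy:
R = H_max - H(X)

Maximum entropy for 3 symbols: H_max = log_2(3) = 1.5850 bits
Actual entropy: H(X) = 1.5722 bits
Redundancy: R = 1.5850 - 1.5722 = 0.0127 bits

This redundancy represents potential for compression: the source could be compressed by 0.0127 bits per symbol.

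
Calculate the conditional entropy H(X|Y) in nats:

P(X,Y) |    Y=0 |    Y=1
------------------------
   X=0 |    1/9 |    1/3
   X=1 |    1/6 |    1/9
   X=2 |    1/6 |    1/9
1.0089 nats

Using the chain rule: H(X|Y) = H(X,Y) - H(Y)

First, compute H(X,Y) = 1.6959 nats

Marginal P(Y) = (4/9, 5/9)
H(Y) = 0.6870 nats

H(X|Y) = H(X,Y) - H(Y) = 1.6959 - 0.6870 = 1.0089 nats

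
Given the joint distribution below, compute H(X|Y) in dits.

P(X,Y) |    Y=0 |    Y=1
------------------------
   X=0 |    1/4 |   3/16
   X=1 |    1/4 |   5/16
0.2942 dits

Using the chain rule: H(X|Y) = H(X,Y) - H(Y)

First, compute H(X,Y) = 0.5952 dits

Marginal P(Y) = (1/2, 1/2)
H(Y) = 0.3010 dits

H(X|Y) = H(X,Y) - H(Y) = 0.5952 - 0.3010 = 0.2942 dits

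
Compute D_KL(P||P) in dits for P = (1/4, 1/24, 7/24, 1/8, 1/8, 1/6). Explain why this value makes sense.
0.0000 dits

KL divergence satisfies the Gibbs inequality: D_KL(P||Q) ≥ 0 for all distributions P, Q.

D_KL(P||Q) = Σ p(x) log(p(x)/q(x))
Each term is p(x) × log_10(p(x)/p(x)) = p(x) × log_10(1) = 0, so the sum is 0.
D_KL(P||Q) = 0.0000 dits

When P = Q, the KL divergence is exactly 0, as there is no 'divergence' between identical distributions.

This non-negativity is a fundamental property: relative entropy cannot be negative because it measures how different Q is from P.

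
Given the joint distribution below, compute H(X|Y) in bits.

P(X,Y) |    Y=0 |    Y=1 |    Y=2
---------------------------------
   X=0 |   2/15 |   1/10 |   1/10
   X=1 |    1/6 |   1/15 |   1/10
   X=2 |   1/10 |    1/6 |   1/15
1.5333 bits

Using the chain rule: H(X|Y) = H(X,Y) - H(Y)

First, compute H(X,Y) = 3.0989 bits

Marginal P(Y) = (2/5, 1/3, 4/15)
H(Y) = 1.5656 bits

H(X|Y) = H(X,Y) - H(Y) = 3.0989 - 1.5656 = 1.5333 bits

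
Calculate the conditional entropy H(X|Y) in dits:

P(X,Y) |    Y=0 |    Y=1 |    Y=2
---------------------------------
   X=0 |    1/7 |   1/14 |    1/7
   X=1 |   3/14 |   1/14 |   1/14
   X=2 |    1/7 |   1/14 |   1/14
0.4656 dits

Using the chain rule: H(X|Y) = H(X,Y) - H(Y)

First, compute H(X,Y) = 0.9149 dits

Marginal P(Y) = (1/2, 3/14, 2/7)
H(Y) = 0.4493 dits

H(X|Y) = H(X,Y) - H(Y) = 0.9149 - 0.4493 = 0.4656 dits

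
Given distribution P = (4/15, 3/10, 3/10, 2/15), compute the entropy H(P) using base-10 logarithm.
0.5835 dits

Shannon entropy is H(X) = -Σ p(x) log p(x).

For P = (4/15, 3/10, 3/10, 2/15):
H = -4/15 × log_10(4/15) -3/10 × log_10(3/10) -3/10 × log_10(3/10) -2/15 × log_10(2/15)
H = 0.5835 dits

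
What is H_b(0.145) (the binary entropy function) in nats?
0.4139 nats

The binary entropy function is:
H(p) = -p log(p) - (1-p) log(1-p)

H(0.145) = -0.145 × log_e(0.145) - 0.855 × log_e(0.855)
H(0.145) = 0.4139 nats

Note: Binary entropy is maximized at p=0.5 (H=1 bit) and minimized at p=0 or p=1 (H=0).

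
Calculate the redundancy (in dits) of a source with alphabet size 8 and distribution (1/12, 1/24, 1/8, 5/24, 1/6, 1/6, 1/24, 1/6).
0.0543 dits

Redundancy measures how far a source is from maximum entropy:
R = H_max - H(X)

Maximum entropy for 8 symbols: H_max = log_10(8) = 0.9031 dits
Actual entropy: H(X) = 0.8488 dits
Redundancy: R = 0.9031 - 0.8488 = 0.0543 dits

This redundancy represents potential for compression: the source could be compressed by 0.0543 dits per symbol.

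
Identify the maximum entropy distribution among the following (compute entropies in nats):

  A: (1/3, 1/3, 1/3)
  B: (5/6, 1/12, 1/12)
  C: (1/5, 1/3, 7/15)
A

For a discrete distribution over n outcomes, entropy is maximized by the uniform distribution.

Computing entropies:
H(A) = 1.0986 nats
H(B) = 0.5661 nats
H(C) = 1.0438 nats

The uniform distribution (where all probabilities equal 1/3) achieves the maximum entropy of log_e(3) = 1.0986 nats.

Distribution A has the highest entropy.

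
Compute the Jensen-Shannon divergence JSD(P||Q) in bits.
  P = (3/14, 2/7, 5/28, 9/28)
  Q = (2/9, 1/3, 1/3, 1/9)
0.0570 bits

Jensen-Shannon divergence is:
JSD(P||Q) = 0.5 × D_KL(P||M) + 0.5 × D_KL(Q||M)
where M = 0.5 × (P + Q) is the mixture distribution.

M = 0.5 × (3/14, 2/7, 5/28, 9/28) + 0.5 × (2/9, 1/3, 1/3, 1/9) = (0.218254, 0.309524, 0.255952, 0.21627)

D_KL(P||M) = 0.0523 bits
D_KL(Q||M) = 0.0617 bits

JSD(P||Q) = 0.5 × 0.0523 + 0.5 × 0.0617 = 0.0570 bits

Unlike KL divergence, JSD is symmetric and bounded: 0 ≤ JSD ≤ log(2).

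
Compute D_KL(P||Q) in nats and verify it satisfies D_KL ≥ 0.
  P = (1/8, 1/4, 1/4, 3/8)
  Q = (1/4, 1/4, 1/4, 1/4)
0.0654 nats

KL divergence satisfies the Gibbs inequality: D_KL(P||Q) ≥ 0 for all distributions P, Q.

D_KL(P||Q) = Σ p(x) log(p(x)/q(x))
Term by term:
  x=0: 1/8 × log_e[(1/8)/(1/4)] = -0.0866
  x=1: 1/4 × log_e[(1/4)/(1/4)] = 0.0000
  x=2: 1/4 × log_e[(1/4)/(1/4)] = 0.0000
  x=3: 3/8 × log_e[(3/8)/(1/4)] = 0.1520
D_KL(P||Q) = 0.0654 nats

D_KL(P||Q) = 0.0654 ≥ 0 ✓

This non-negativity is a fundamental property: relative entropy cannot be negative because it measures how different Q is from P.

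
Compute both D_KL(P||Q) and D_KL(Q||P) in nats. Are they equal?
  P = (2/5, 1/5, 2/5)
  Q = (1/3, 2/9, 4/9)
D_KL(P||Q) = 0.0097, D_KL(Q||P) = 0.0095

KL divergence is not symmetric: D_KL(P||Q) ≠ D_KL(Q||P) in general.

D_KL(P||Q) = 0.0097 nats
D_KL(Q||P) = 0.0095 nats

No, they are not equal!

This asymmetry is why KL divergence is not a true distance metric.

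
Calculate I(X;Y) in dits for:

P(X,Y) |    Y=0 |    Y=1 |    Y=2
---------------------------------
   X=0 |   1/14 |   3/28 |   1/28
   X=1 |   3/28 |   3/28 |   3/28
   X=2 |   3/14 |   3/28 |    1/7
0.0125 dits

Mutual information: I(X;Y) = H(X) + H(Y) - H(X,Y)

Marginals:
P(X) = (3/14, 9/28, 13/28), H(X) = 0.4565 dits
P(Y) = (11/28, 9/28, 2/7), H(Y) = 0.4733 dits

Joint entropy: H(X,Y) = 0.9173 dits

I(X;Y) = 0.4565 + 0.4733 - 0.9173 = 0.0125 dits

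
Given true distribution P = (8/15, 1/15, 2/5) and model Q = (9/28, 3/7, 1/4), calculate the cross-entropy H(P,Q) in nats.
1.2163 nats

Cross-entropy: H(P,Q) = -Σ p(x) log q(x)

Alternatively: H(P,Q) = H(P) + D_KL(P||Q)
H(P) = 0.8823 nats
D_KL(P||Q) = 0.3340 nats

H(P,Q) = 0.8823 + 0.3340 = 1.2163 nats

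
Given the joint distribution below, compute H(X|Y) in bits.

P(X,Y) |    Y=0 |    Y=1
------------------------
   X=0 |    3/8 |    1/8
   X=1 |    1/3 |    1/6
0.9939 bits

Using the chain rule: H(X|Y) = H(X,Y) - H(Y)

First, compute H(X,Y) = 1.8648 bits

Marginal P(Y) = (17/24, 7/24)
H(Y) = 0.8709 bits

H(X|Y) = H(X,Y) - H(Y) = 1.8648 - 0.8709 = 0.9939 bits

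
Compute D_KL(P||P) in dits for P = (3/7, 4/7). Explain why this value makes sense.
0.0000 dits

KL divergence satisfies the Gibbs inequality: D_KL(P||Q) ≥ 0 for all distributions P, Q.

D_KL(P||Q) = Σ p(x) log(p(x)/q(x))
Each term is p(x) × log_10(p(x)/p(x)) = p(x) × log_10(1) = 0, so the sum is 0.
D_KL(P||Q) = 0.0000 dits

When P = Q, the KL divergence is exactly 0, as there is no 'divergence' between identical distributions.

This non-negativity is a fundamental property: relative entropy cannot be negative because it measures how different Q is from P.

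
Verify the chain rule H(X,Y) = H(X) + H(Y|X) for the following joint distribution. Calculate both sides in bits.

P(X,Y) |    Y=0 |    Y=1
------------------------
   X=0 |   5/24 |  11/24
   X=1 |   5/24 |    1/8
H(X,Y) = 1.8338, H(X) = 0.9183, H(Y|X) = 0.9155 (all in bits)

Chain rule: H(X,Y) = H(X) + H(Y|X)

Left side — joint entropy directly:
H(X,Y) = -Σ p(x,y) log p(x,y) = 1.8338 bits

Right side — compute H(Y|X) from the conditional distributions:
P(X) = (2/3, 1/3), so H(X) = 0.9183 bits
H(Y|X) = Σ_x P(X=x) · H(Y|X=x):
  P(Y|X=0) = (5/16, 11/16), H(Y|X=0) = 0.8960, weight P(X=0) = 2/3
  P(Y|X=1) = (5/8, 3/8), H(Y|X=1) = 0.9544, weight P(X=1) = 1/3
H(Y|X) = 0.9155 bits

H(X) + H(Y|X) = 0.9183 + 0.9155 = 1.8338 bits

Both sides equal 1.8338 bits. ✓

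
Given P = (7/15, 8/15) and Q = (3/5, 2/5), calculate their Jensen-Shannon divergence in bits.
0.0129 bits

Jensen-Shannon divergence is:
JSD(P||Q) = 0.5 × D_KL(P||M) + 0.5 × D_KL(Q||M)
where M = 0.5 × (P + Q) is the mixture distribution.

M = 0.5 × (7/15, 8/15) + 0.5 × (3/5, 2/5) = (8/15, 7/15)

D_KL(P||M) = 0.0128 bits
D_KL(Q||M) = 0.0130 bits

JSD(P||Q) = 0.5 × 0.0128 + 0.5 × 0.0130 = 0.0129 bits

Unlike KL divergence, JSD is symmetric and bounded: 0 ≤ JSD ≤ log(2).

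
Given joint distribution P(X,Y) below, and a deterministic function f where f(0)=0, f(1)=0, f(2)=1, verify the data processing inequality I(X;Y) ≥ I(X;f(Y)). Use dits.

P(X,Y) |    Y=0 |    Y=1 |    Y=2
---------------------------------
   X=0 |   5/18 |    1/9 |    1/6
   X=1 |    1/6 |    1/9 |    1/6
I(X;Y) = 0.0034, I(X;f(Y)) = 0.0014, inequality holds: 0.0034 ≥ 0.0014

Data Processing Inequality: For any Markov chain X → Y → Z, we have I(X;Y) ≥ I(X;Z).

Here Z = f(Y) is a deterministic function of Y, forming X → Y → Z.

Original I(X;Y) = 0.0034 dits

After applying f:
P(X,Z) where Z=f(Y):
- P(X,Z=0) = P(X,Y=0) + P(X,Y=1)
- P(X,Z=1) = P(X,Y=2)

I(X;Z) = I(X;f(Y)) = 0.0014 dits

Verification: 0.0034 ≥ 0.0014 ✓

Information cannot be created by processing; the function f can only lose information about X.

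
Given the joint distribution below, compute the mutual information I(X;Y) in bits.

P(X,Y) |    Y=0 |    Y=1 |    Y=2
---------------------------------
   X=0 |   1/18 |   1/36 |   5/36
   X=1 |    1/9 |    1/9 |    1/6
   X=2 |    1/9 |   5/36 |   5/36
0.0392 bits

Mutual information: I(X;Y) = H(X) + H(Y) - H(X,Y)

Marginals:
P(X) = (2/9, 7/18, 7/18), H(X) = 1.5420 bits
P(Y) = (5/18, 5/18, 4/9), H(Y) = 1.5466 bits

Joint entropy: H(X,Y) = 3.0494 bits

I(X;Y) = 1.5420 + 1.5466 - 3.0494 = 0.0392 bits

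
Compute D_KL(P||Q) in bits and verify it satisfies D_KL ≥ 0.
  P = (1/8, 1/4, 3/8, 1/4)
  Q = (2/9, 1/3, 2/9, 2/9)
0.1180 bits

KL divergence satisfies the Gibbs inequality: D_KL(P||Q) ≥ 0 for all distributions P, Q.

D_KL(P||Q) = Σ p(x) log(p(x)/q(x))
Term by term:
  x=0: 1/8 × log_2[(1/8)/(2/9)] = -0.1038
  x=1: 1/4 × log_2[(1/4)/(1/3)] = -0.1038
  x=2: 3/8 × log_2[(3/8)/(2/9)] = 0.2831
  x=3: 1/4 × log_2[(1/4)/(2/9)] = 0.0425
D_KL(P||Q) = 0.1180 bits

D_KL(P||Q) = 0.1180 ≥ 0 ✓

This non-negativity is a fundamental property: relative entropy cannot be negative because it measures how different Q is from P.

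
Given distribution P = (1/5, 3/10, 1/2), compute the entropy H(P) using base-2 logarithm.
1.4855 bits

Shannon entropy is H(X) = -Σ p(x) log p(x).

For P = (1/5, 3/10, 1/2):
H = -1/5 × log_2(1/5) -3/10 × log_2(3/10) -1/2 × log_2(1/2)
H = 1.4855 bits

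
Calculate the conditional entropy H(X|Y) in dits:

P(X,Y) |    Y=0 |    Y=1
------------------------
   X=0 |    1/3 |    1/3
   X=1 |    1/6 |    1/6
0.2764 dits

Using the chain rule: H(X|Y) = H(X,Y) - H(Y)

First, compute H(X,Y) = 0.5775 dits

Marginal P(Y) = (1/2, 1/2)
H(Y) = 0.3010 dits

H(X|Y) = H(X,Y) - H(Y) = 0.5775 - 0.3010 = 0.2764 dits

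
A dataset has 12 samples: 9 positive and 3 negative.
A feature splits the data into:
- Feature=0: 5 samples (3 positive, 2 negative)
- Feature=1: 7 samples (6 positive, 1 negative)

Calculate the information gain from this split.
0.0616 bits

Information Gain = H(Y) - H(Y|Feature)

Before split:
P(positive) = 9/12 = 0.7500
H(Y) = 0.8113 bits

After split:
Feature=0: H = 0.9710 bits (weight = 5/12)
Feature=1: H = 0.5917 bits (weight = 7/12)
H(Y|Feature) = (5/12)×0.9710 + (7/12)×0.5917 = 0.7497 bits

Information Gain = 0.8113 - 0.7497 = 0.0616 bits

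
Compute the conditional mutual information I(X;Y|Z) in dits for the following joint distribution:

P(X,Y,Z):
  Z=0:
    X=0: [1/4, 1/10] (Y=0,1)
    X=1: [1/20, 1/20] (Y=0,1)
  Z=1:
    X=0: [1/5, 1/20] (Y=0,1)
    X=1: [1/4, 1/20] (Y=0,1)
0.0036 dits

Conditional mutual information: I(X;Y|Z) = H(X|Z) + H(Y|Z) - H(X,Y|Z)

H(Z) = 0.2989
H(X,Z) = 0.5670 → H(X|Z) = 0.2681
H(Y,Z) = 0.5365 → H(Y|Z) = 0.2376
H(X,Y,Z) = 0.8010 → H(X,Y|Z) = 0.5022

I(X;Y|Z) = 0.2681 + 0.2376 - 0.5022 = 0.0036 dits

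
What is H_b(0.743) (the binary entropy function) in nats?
0.5699 nats

The binary entropy function is:
H(p) = -p log(p) - (1-p) log(1-p)

H(0.743) = -0.743 × log_e(0.743) - 0.257 × log_e(0.257)
H(0.743) = 0.5699 nats

Note: Binary entropy is maximized at p=0.5 (H=1 bit) and minimized at p=0 or p=1 (H=0).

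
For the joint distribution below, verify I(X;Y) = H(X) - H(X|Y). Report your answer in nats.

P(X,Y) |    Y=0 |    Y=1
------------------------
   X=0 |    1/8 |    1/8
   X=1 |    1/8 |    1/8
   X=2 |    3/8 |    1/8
I(X;Y) = 0.0338 nats

Mutual information has multiple equivalent forms:
- I(X;Y) = H(X) - H(X|Y)
- I(X;Y) = H(Y) - H(Y|X)
- I(X;Y) = H(X) + H(Y) - H(X,Y)

Computing all quantities:
H(X) = 1.0397, H(Y) = 0.6616, H(X,Y) = 1.6675
H(X|Y) = 1.0059, H(Y|X) = 0.6277

Verification:
H(X) - H(X|Y) = 1.0397 - 1.0059 = 0.0338
H(Y) - H(Y|X) = 0.6616 - 0.6277 = 0.0338
H(X) + H(Y) - H(X,Y) = 1.0397 + 0.6616 - 1.6675 = 0.0338

All forms give I(X;Y) = 0.0338 nats. ✓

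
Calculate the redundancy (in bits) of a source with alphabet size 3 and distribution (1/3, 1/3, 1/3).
0.0000 bits

Redundancy measures how far a source is from maximum entropy:
R = H_max - H(X)

Maximum entropy for 3 symbols: H_max = log_2(3) = 1.5850 bits
Actual entropy: H(X) = 1.5850 bits
Redundancy: R = 1.5850 - 1.5850 = 0.0000 bits

This redundancy represents potential for compression: the source could be compressed by 0.0000 bits per symbol.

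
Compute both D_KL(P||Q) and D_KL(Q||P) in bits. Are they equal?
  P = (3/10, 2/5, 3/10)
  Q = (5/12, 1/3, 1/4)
D_KL(P||Q) = 0.0419, D_KL(Q||P) = 0.0440

KL divergence is not symmetric: D_KL(P||Q) ≠ D_KL(Q||P) in general.

D_KL(P||Q) = 0.0419 bits
D_KL(Q||P) = 0.0440 bits

No, they are not equal!

This asymmetry is why KL divergence is not a true distance metric.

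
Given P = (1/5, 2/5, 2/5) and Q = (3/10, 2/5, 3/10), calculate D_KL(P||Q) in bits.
0.0490 bits

KL divergence: D_KL(P||Q) = Σ p(x) log(p(x)/q(x))

Computing term by term:
  x=0: 1/5 × log_2[(1/5)/(3/10)] = 1/5 × -0.5850 = -0.1170
  x=1: 2/5 × log_2[(2/5)/(2/5)] = 2/5 × 0.0000 = 0.0000
  x=2: 2/5 × log_2[(2/5)/(3/10)] = 2/5 × 0.4150 = 0.1660

D_KL(P||Q) = 0.0490 bits

Note: KL divergence is always non-negative and equals 0 iff P = Q.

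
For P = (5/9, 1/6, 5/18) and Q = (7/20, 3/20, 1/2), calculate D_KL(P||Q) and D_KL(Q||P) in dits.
D_KL(P||Q) = 0.0482, D_KL(Q||P) = 0.0505

KL divergence is not symmetric: D_KL(P||Q) ≠ D_KL(Q||P) in general.

D_KL(P||Q) = 0.0482 dits
D_KL(Q||P) = 0.0505 dits

No, they are not equal!

This asymmetry is why KL divergence is not a true distance metric.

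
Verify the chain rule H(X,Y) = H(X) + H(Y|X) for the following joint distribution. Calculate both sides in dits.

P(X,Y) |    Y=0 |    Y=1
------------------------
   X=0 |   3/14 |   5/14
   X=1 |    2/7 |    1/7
H(X,Y) = 0.5792, H(X) = 0.2966, H(Y|X) = 0.2827 (all in dits)

Chain rule: H(X,Y) = H(X) + H(Y|X)

Left side — joint entropy directly:
H(X,Y) = -Σ p(x,y) log p(x,y) = 0.5792 dits

Right side — compute H(Y|X) from the conditional distributions:
P(X) = (4/7, 3/7), so H(X) = 0.2966 dits
H(Y|X) = Σ_x P(X=x) · H(Y|X=x):
  P(Y|X=0) = (3/8, 5/8), H(Y|X=0) = 0.2873, weight P(X=0) = 4/7
  P(Y|X=1) = (2/3, 1/3), H(Y|X=1) = 0.2764, weight P(X=1) = 3/7
H(Y|X) = 0.2827 dits

H(X) + H(Y|X) = 0.2966 + 0.2827 = 0.5792 dits

Both sides equal 0.5792 dits. ✓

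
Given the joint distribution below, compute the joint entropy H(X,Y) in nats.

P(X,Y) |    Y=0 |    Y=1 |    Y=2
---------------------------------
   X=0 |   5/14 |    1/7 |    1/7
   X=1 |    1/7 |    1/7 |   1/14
1.6682 nats

Joint entropy is H(X,Y) = -Σ_{x,y} p(x,y) log p(x,y).

Summing over all non-zero entries:
H(X,Y) = -[5/14·log_e(5/14) + 1/7·log_e(1/7) + 1/7·log_e(1/7) + 1/7·log_e(1/7) + 1/7·log_e(1/7) + 1/14·log_e(1/14)]
H(X,Y) = 1.6682 nats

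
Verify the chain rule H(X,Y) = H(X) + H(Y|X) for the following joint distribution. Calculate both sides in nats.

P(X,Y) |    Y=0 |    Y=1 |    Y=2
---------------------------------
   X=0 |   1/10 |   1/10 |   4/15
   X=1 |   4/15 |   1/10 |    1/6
H(X,Y) = 1.6943, H(X) = 0.6909, H(Y|X) = 1.0034 (all in nats)

Chain rule: H(X,Y) = H(X) + H(Y|X)

Left side — joint entropy directly:
H(X,Y) = -Σ p(x,y) log p(x,y) = 1.6943 nats

Right side — compute H(Y|X) from the conditional distributions:
P(X) = (7/15, 8/15), so H(X) = 0.6909 nats
H(Y|X) = Σ_x P(X=x) · H(Y|X=x):
  P(Y|X=0) = (3/14, 3/14, 4/7), H(Y|X=0) = 0.9800, weight P(X=0) = 7/15
  P(Y|X=1) = (1/2, 3/16, 5/16), H(Y|X=1) = 1.0239, weight P(X=1) = 8/15
H(Y|X) = 1.0034 nats

H(X) + H(Y|X) = 0.6909 + 1.0034 = 1.6943 nats

Both sides equal 1.6943 nats. ✓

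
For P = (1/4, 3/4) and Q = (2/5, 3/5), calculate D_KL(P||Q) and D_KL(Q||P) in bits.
D_KL(P||Q) = 0.0719, D_KL(Q||P) = 0.0781

KL divergence is not symmetric: D_KL(P||Q) ≠ D_KL(Q||P) in general.

D_KL(P||Q) = 0.0719 bits
D_KL(Q||P) = 0.0781 bits

No, they are not equal!

This asymmetry is why KL divergence is not a true distance metric.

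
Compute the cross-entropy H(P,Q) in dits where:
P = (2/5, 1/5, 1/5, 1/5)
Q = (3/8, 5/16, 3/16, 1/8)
0.5974 dits

Cross-entropy: H(P,Q) = -Σ p(x) log q(x)

Alternatively: H(P,Q) = H(P) + D_KL(P||Q)
H(P) = 0.5786 dits
D_KL(P||Q) = 0.0189 dits

H(P,Q) = 0.5786 + 0.0189 = 0.5974 dits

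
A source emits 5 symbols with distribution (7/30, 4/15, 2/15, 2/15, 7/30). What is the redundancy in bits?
0.0585 bits

Redundancy measures how far a source is from maximum entropy:
R = H_max - H(X)

Maximum entropy for 5 symbols: H_max = log_2(5) = 2.3219 bits
Actual entropy: H(X) = 2.2635 bits
Redundancy: R = 2.3219 - 2.2635 = 0.0585 bits

This redundancy represents potential for compression: the source could be compressed by 0.0585 bits per symbol.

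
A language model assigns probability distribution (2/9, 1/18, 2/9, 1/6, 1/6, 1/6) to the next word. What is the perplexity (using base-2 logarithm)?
5.6122

Perplexity is 2^H (or exp(H) for natural log).

First, H = -Σ p log p = 2.4886 bits
Perplexity = 2^2.4886 = 5.6122

Interpretation: The model's uncertainty is equivalent to choosing uniformly among 5.6 options.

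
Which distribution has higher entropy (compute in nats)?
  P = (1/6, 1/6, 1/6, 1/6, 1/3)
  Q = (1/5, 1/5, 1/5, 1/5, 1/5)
Q

Computing entropies in nats:
H(P) = 1.5607
H(Q) = 1.6094

Distribution Q has higher entropy.

Intuition: The distribution closer to uniform (more spread out) has higher entropy.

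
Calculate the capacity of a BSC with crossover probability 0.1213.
0.4669 bits

For a binary symmetric channel (BSC) with error probability p:
Capacity C = 1 - H(p) bits per symbol

where H(p) = -p log₂(p) - (1-p) log₂(1-p) is the binary entropy function.

H(0.1213) = 0.5331 bits
C = 1 - 0.5331 = 0.4669 bits per symbol

This means we can reliably transmit up to 0.4669 bits of information per channel use.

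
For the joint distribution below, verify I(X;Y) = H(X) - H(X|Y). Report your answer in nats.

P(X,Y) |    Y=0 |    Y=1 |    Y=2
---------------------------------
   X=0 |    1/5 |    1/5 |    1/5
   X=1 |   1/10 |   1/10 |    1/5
I(X;Y) = 0.0138 nats

Mutual information has multiple equivalent forms:
- I(X;Y) = H(X) - H(X|Y)
- I(X;Y) = H(Y) - H(Y|X)
- I(X;Y) = H(X) + H(Y) - H(X,Y)

Computing all quantities:
H(X) = 0.6730, H(Y) = 1.0889, H(X,Y) = 1.7481
H(X|Y) = 0.6592, H(Y|X) = 1.0751

Verification:
H(X) - H(X|Y) = 0.6730 - 0.6592 = 0.0138
H(Y) - H(Y|X) = 1.0889 - 1.0751 = 0.0138
H(X) + H(Y) - H(X,Y) = 0.6730 + 1.0889 - 1.7481 = 0.0138

All forms give I(X;Y) = 0.0138 nats. ✓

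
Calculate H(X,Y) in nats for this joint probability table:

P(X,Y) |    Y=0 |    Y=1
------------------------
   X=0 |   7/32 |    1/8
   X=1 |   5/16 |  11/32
1.3229 nats

Joint entropy is H(X,Y) = -Σ_{x,y} p(x,y) log p(x,y).

Summing over all non-zero entries:
H(X,Y) = -[7/32·log_e(7/32) + 1/8·log_e(1/8) + 5/16·log_e(5/16) + 11/32·log_e(11/32)]
H(X,Y) = 1.3229 nats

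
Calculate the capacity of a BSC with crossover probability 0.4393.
0.0107 bits

For a binary symmetric channel (BSC) with error probability p:
Capacity C = 1 - H(p) bits per symbol

where H(p) = -p log₂(p) - (1-p) log₂(1-p) is the binary entropy function.

H(0.4393) = 0.9893 bits
C = 1 - 0.9893 = 0.0107 bits per symbol

This means we can reliably transmit up to 0.0107 bits of information per channel use.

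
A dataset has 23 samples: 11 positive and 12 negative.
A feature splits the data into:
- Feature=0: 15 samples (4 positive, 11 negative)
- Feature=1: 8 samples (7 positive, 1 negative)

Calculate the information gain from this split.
0.2639 bits

Information Gain = H(Y) - H(Y|Feature)

Before split:
P(positive) = 11/23 = 0.4783
H(Y) = 0.9986 bits

After split:
Feature=0: H = 0.8366 bits (weight = 15/23)
Feature=1: H = 0.5436 bits (weight = 8/23)
H(Y|Feature) = (15/23)×0.8366 + (8/23)×0.5436 = 0.7347 bits

Information Gain = 0.9986 - 0.7347 = 0.2639 bits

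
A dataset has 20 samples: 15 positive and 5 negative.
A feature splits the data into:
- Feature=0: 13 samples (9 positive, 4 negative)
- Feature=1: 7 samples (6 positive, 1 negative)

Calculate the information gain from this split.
0.0254 bits

Information Gain = H(Y) - H(Y|Feature)

Before split:
P(positive) = 15/20 = 0.7500
H(Y) = 0.8113 bits

After split:
Feature=0: H = 0.8905 bits (weight = 13/20)
Feature=1: H = 0.5917 bits (weight = 7/20)
H(Y|Feature) = (13/20)×0.8905 + (7/20)×0.5917 = 0.7859 bits

Information Gain = 0.8113 - 0.7859 = 0.0254 bits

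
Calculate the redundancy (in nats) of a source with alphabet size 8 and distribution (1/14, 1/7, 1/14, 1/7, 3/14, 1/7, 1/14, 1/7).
0.0719 nats

Redundancy measures how far a source is from maximum entropy:
R = H_max - H(X)

Maximum entropy for 8 symbols: H_max = log_e(8) = 2.0794 nats
Actual entropy: H(X) = 2.0076 nats
Redundancy: R = 2.0794 - 2.0076 = 0.0719 nats

This redundancy represents potential for compression: the source could be compressed by 0.0719 nats per symbol.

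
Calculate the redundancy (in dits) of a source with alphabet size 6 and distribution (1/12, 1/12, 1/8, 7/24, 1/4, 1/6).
0.0491 dits

Redundancy measures how far a source is from maximum entropy:
R = H_max - H(X)

Maximum entropy for 6 symbols: H_max = log_10(6) = 0.7782 dits
Actual entropy: H(X) = 0.7290 dits
Redundancy: R = 0.7782 - 0.7290 = 0.0491 dits

This redundancy represents potential for compression: the source could be compressed by 0.0491 dits per symbol.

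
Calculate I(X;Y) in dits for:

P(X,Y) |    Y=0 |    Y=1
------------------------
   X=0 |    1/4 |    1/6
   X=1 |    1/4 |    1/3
0.0062 dits

Mutual information: I(X;Y) = H(X) + H(Y) - H(X,Y)

Marginals:
P(X) = (5/12, 7/12), H(X) = 0.2950 dits
P(Y) = (1/2, 1/2), H(Y) = 0.3010 dits

Joint entropy: H(X,Y) = 0.5898 dits

I(X;Y) = 0.2950 + 0.3010 - 0.5898 = 0.0062 dits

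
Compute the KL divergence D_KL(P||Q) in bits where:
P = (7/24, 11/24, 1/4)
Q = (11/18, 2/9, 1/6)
0.3137 bits

KL divergence: D_KL(P||Q) = Σ p(x) log(p(x)/q(x))

Computing term by term:
  x=0: 7/24 × log_2[(7/24)/(11/18)] = 7/24 × -1.0671 = -0.3112
  x=1: 11/24 × log_2[(11/24)/(2/9)] = 11/24 × 1.0444 = 0.4787
  x=2: 1/4 × log_2[(1/4)/(1/6)] = 1/4 × 0.5850 = 0.1462

D_KL(P||Q) = 0.3137 bits

Note: KL divergence is always non-negative and equals 0 iff P = Q.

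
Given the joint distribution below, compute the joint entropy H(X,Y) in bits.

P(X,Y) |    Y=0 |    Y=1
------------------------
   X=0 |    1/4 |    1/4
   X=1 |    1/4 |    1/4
2.0000 bits

Joint entropy is H(X,Y) = -Σ_{x,y} p(x,y) log p(x,y).

Summing over all non-zero entries:
H(X,Y) = -[1/4·log_2(1/4) + 1/4·log_2(1/4) + 1/4·log_2(1/4) + 1/4·log_2(1/4)]
H(X,Y) = 2.0000 bits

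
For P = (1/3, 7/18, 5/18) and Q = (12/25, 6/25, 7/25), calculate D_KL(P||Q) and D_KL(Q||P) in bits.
D_KL(P||Q) = 0.0922, D_KL(Q||P) = 0.0886

KL divergence is not symmetric: D_KL(P||Q) ≠ D_KL(Q||P) in general.

D_KL(P||Q) = 0.0922 bits
D_KL(Q||P) = 0.0886 bits

No, they are not equal!

This asymmetry is why KL divergence is not a true distance metric.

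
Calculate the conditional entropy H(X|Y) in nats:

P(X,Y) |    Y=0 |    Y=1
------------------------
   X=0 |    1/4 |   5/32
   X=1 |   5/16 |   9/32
0.6716 nats

Using the chain rule: H(X|Y) = H(X,Y) - H(Y)

First, compute H(X,Y) = 1.3569 nats

Marginal P(Y) = (9/16, 7/16)
H(Y) = 0.6853 nats

H(X|Y) = H(X,Y) - H(Y) = 1.3569 - 0.6853 = 0.6716 nats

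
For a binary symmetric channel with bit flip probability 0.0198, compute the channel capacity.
0.8597 bits

For a binary symmetric channel (BSC) with error probability p:
Capacity C = 1 - H(p) bits per symbol

where H(p) = -p log₂(p) - (1-p) log₂(1-p) is the binary entropy function.

H(0.0198) = 0.1403 bits
C = 1 - 0.1403 = 0.8597 bits per symbol

This means we can reliably transmit up to 0.8597 bits of information per channel use.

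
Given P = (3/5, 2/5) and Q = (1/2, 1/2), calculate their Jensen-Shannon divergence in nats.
0.0051 nats

Jensen-Shannon divergence is:
JSD(P||Q) = 0.5 × D_KL(P||M) + 0.5 × D_KL(Q||M)
where M = 0.5 × (P + Q) is the mixture distribution.

M = 0.5 × (3/5, 2/5) + 0.5 × (1/2, 1/2) = (11/20, 9/20)

D_KL(P||M) = 0.0051 nats
D_KL(Q||M) = 0.0050 nats

JSD(P||Q) = 0.5 × 0.0051 + 0.5 × 0.0050 = 0.0051 nats

Unlike KL divergence, JSD is symmetric and bounded: 0 ≤ JSD ≤ log(2).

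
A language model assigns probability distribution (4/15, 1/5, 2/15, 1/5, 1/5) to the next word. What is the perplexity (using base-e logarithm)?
4.8880

Perplexity is e^H (or exp(H) for natural log).

First, H = -Σ p log p = 1.5868 nats
Perplexity = e^1.5868 = 4.8880

Interpretation: The model's uncertainty is equivalent to choosing uniformly among 4.9 options.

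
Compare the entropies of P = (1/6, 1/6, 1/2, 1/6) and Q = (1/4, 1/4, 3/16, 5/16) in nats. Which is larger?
Q

Computing entropies in nats:
H(P) = 1.2425
H(Q) = 1.3705

Distribution Q has higher entropy.

Intuition: The distribution closer to uniform (more spread out) has higher entropy.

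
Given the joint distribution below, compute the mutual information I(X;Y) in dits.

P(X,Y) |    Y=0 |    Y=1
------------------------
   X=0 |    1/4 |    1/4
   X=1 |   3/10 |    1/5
0.0022 dits

Mutual information: I(X;Y) = H(X) + H(Y) - H(X,Y)

Marginals:
P(X) = (1/2, 1/2), H(X) = 0.3010 dits
P(Y) = (11/20, 9/20), H(Y) = 0.2989 dits

Joint entropy: H(X,Y) = 0.5977 dits

I(X;Y) = 0.3010 + 0.2989 - 0.5977 = 0.0022 dits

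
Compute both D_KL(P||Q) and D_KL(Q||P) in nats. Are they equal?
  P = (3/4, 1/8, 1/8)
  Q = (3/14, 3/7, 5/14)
D_KL(P||Q) = 0.6543, D_KL(Q||P) = 0.6345

KL divergence is not symmetric: D_KL(P||Q) ≠ D_KL(Q||P) in general.

D_KL(P||Q) = 0.6543 nats
D_KL(Q||P) = 0.6345 nats

No, they are not equal!

This asymmetry is why KL divergence is not a true distance metric.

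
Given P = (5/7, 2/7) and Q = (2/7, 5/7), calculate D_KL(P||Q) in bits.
0.5665 bits

KL divergence: D_KL(P||Q) = Σ p(x) log(p(x)/q(x))

Computing term by term:
  x=0: 5/7 × log_2[(5/7)/(2/7)] = 5/7 × 1.3219 = 0.9442
  x=1: 2/7 × log_2[(2/7)/(5/7)] = 2/7 × -1.3219 = -0.3777

D_KL(P||Q) = 0.5665 bits

Note: KL divergence is always non-negative and equals 0 iff P = Q.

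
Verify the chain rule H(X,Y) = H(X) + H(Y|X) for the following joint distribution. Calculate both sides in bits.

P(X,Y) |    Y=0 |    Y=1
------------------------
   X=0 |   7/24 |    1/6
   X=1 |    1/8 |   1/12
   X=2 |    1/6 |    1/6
H(X,Y) = 2.4847, H(X) = 1.5157, H(Y|X) = 0.9690 (all in bits)

Chain rule: H(X,Y) = H(X) + H(Y|X)

Left side — joint entropy directly:
H(X,Y) = -Σ p(x,y) log p(x,y) = 2.4847 bits

Right side — compute H(Y|X) from the conditional distributions:
P(X) = (11/24, 5/24, 1/3), so H(X) = 1.5157 bits
H(Y|X) = Σ_x P(X=x) · H(Y|X=x):
  P(Y|X=0) = (7/11, 4/11), H(Y|X=0) = 0.9457, weight P(X=0) = 11/24
  P(Y|X=1) = (3/5, 2/5), H(Y|X=1) = 0.9710, weight P(X=1) = 5/24
  P(Y|X=2) = (1/2, 1/2), H(Y|X=2) = 1.0000, weight P(X=2) = 1/3
H(Y|X) = 0.9690 bits

H(X) + H(Y|X) = 1.5157 + 0.9690 = 2.4847 bits

Both sides equal 2.4847 bits. ✓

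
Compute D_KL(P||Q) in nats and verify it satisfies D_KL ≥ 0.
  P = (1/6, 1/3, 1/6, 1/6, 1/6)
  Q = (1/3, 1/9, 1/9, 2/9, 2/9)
0.2224 nats

KL divergence satisfies the Gibbs inequality: D_KL(P||Q) ≥ 0 for all distributions P, Q.

D_KL(P||Q) = Σ p(x) log(p(x)/q(x))
Term by term:
  x=0: 1/6 × log_e[(1/6)/(1/3)] = -0.1155
  x=1: 1/3 × log_e[(1/3)/(1/9)] = 0.3662
  x=2: 1/6 × log_e[(1/6)/(1/9)] = 0.0676
  x=3: 1/6 × log_e[(1/6)/(2/9)] = -0.0479
  x=4: 1/6 × log_e[(1/6)/(2/9)] = -0.0479
D_KL(P||Q) = 0.2224 nats

D_KL(P||Q) = 0.2224 ≥ 0 ✓

This non-negativity is a fundamental property: relative entropy cannot be negative because it measures how different Q is from P.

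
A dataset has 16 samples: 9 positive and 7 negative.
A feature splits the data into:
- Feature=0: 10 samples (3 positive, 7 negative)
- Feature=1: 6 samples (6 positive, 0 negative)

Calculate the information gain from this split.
0.4379 bits

Information Gain = H(Y) - H(Y|Feature)

Before split:
P(positive) = 9/16 = 0.5625
H(Y) = 0.9887 bits

After split:
Feature=0: H = 0.8813 bits (weight = 10/16)
Feature=1: H = 0.0000 bits (weight = 6/16)
H(Y|Feature) = (10/16)×0.8813 + (6/16)×0.0000 = 0.5508 bits

Information Gain = 0.9887 - 0.5508 = 0.4379 bits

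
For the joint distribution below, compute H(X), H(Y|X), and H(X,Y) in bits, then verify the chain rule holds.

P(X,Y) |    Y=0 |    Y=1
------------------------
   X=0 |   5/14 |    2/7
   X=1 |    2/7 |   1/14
H(X,Y) = 1.8352, H(X) = 0.9403, H(Y|X) = 0.8950 (all in bits)

Chain rule: H(X,Y) = H(X) + H(Y|X)

Left side — joint entropy directly:
H(X,Y) = -Σ p(x,y) log p(x,y) = 1.8352 bits

Right side — compute H(Y|X) from the conditional distributions:
P(X) = (9/14, 5/14), so H(X) = 0.9403 bits
H(Y|X) = Σ_x P(X=x) · H(Y|X=x):
  P(Y|X=0) = (5/9, 4/9), H(Y|X=0) = 0.9911, weight P(X=0) = 9/14
  P(Y|X=1) = (4/5, 1/5), H(Y|X=1) = 0.7219, weight P(X=1) = 5/14
H(Y|X) = 0.8950 bits

H(X) + H(Y|X) = 0.9403 + 0.8950 = 1.8352 bits

Both sides equal 1.8352 bits. ✓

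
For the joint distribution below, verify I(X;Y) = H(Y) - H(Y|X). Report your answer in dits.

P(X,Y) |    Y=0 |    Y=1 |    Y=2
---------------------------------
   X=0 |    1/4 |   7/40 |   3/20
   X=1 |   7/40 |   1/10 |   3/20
I(X;Y) = 0.0025 dits

Mutual information has multiple equivalent forms:
- I(X;Y) = H(X) - H(X|Y)
- I(X;Y) = H(Y) - H(Y|X)
- I(X;Y) = H(X) + H(Y) - H(X,Y)

Computing all quantities:
H(X) = 0.2961, H(Y) = 0.4690, H(X,Y) = 0.7626
H(X|Y) = 0.2936, H(Y|X) = 0.4665

Verification:
H(X) - H(X|Y) = 0.2961 - 0.2936 = 0.0025
H(Y) - H(Y|X) = 0.4690 - 0.4665 = 0.0025
H(X) + H(Y) - H(X,Y) = 0.2961 + 0.4690 - 0.7626 = 0.0025

All forms give I(X;Y) = 0.0025 dits. ✓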